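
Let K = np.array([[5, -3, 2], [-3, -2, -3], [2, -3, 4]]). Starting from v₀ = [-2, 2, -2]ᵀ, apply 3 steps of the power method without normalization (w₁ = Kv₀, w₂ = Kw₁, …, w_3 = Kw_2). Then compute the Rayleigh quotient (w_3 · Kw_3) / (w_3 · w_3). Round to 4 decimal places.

λ ≈ 8.2867

w1 = Kv₀ = (-20, 8, -18)
w2 = Kw1 = (-160, 98, -136)
w3 = Kw2 = (-1366, 692, -1158)
Kw3 = (-11222, 6188, -9440)
w3·Kw3 = (-1366)·(-11222) + 692·6188 + (-1158)·(-9440) = 30542868; w3·w3 = (-1366)·(-1366) + 692·692 + (-1158)·(-1158) = 3685784
λ ≈ 30542868/3685784 = 8.2867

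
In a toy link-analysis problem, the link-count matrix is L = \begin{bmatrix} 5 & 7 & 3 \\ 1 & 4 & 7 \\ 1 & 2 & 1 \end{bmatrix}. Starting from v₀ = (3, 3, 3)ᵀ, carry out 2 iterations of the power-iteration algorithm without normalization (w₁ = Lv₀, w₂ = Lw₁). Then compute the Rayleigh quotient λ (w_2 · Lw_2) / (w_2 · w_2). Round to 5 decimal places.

λ ≈ 9.40527

w1 = Lv₀ = (5·3 + 7·3 + 3·3; 1·3 + 4·3 + 7·3; 1·3 + 2·3 + 1·3) = (45, 36, 12)
w2 = Lw1 = (5·45 + 7·36 + 3·12; 1·45 + 4·36 + 7·12; 1·45 + 2·36 + 1·12) = (513, 273, 129)
Lw2 = (4863, 2508, 1188)
w2·Lw2 = 513·4863 + 273·2508 + 129·1188 = 3332655; w2·w2 = 513·513 + 273·273 + 129·129 = 354339
λ ≈ 3332655/354339 = 9.40527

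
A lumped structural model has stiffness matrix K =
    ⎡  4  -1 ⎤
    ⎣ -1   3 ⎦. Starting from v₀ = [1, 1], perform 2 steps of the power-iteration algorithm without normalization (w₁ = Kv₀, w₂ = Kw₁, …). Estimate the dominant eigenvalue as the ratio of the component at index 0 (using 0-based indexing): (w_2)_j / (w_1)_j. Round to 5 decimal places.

w1 = Kv₀ = (3, 2)
w2 = Kw1 = (10, 3)
Ratio at component: 10 / 3 = 3.33333

λ ≈ 3.33333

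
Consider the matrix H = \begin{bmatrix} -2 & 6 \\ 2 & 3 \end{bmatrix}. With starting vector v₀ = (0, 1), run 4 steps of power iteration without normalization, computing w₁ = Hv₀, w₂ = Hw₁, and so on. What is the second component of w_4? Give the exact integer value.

453

w1 = Hv₀ = ((-2)·0 + 6·1; 2·0 + 3·1) = (6, 3)
w2 = Hw1 = ((-2)·6 + 6·3; 2·6 + 3·3) = (6, 21)
w3 = Hw2 = (114, 75)
w4 = Hw3 = (222, 453)
The requested component of w4 is 453.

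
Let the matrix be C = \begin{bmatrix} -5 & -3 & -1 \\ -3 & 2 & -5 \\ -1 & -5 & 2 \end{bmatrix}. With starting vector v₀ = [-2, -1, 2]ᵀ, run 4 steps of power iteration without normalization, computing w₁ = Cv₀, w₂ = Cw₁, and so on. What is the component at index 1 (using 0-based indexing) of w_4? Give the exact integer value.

-5169

w1 = Cv₀ = ((-5)·(-2) + (-3)·(-1) + (-1)·2; (-3)·(-2) + 2·(-1) + (-5)·2; (-1)·(-2) + (-5)·(-1) + 2·2) = (11, -6, 11)
w2 = Cw1 = ((-5)·11 + (-3)·(-6) + (-1)·11; (-3)·11 + 2·(-6) + (-5)·11; (-1)·11 + (-5)·(-6) + 2·11) = (-48, -100, 41)
w3 = Cw2 = (499, -261, 630)
w4 = Cw3 = (-2342, -5169, 2066)
The requested component of w4 is -5169.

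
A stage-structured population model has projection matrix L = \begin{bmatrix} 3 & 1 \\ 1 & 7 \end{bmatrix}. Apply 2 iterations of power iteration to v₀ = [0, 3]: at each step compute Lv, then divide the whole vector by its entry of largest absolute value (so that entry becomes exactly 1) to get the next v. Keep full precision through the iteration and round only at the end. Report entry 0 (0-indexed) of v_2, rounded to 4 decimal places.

Lv0 = (3.00000, 21.00000); divide by 21.00000 → v1 = (0.14286, 1.00000)
Lv1 = (1.42857, 7.14286); divide by 7.14286 → v2 = (0.20000, 1.00000)
Requested entry of v2: 30/150 = 0.2000

0.2000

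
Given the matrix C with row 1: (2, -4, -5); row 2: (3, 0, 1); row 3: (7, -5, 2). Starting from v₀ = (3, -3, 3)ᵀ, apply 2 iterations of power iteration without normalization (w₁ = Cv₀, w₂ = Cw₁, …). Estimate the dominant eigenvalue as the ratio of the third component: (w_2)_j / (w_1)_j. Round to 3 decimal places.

w1 = Cv₀ = (2·3 + (-4)·(-3) + (-5)·3; 3·3 + 0·(-3) + 1·3; 7·3 + (-5)·(-3) + 2·3) = (3, 12, 42)
w2 = Cw1 = (2·3 + (-4)·12 + (-5)·42; 3·3 + 0·12 + 1·42; 7·3 + (-5)·12 + 2·42) = (-252, 51, 45)
Ratio at component: 45 / 42 = 1.071

λ ≈ 1.071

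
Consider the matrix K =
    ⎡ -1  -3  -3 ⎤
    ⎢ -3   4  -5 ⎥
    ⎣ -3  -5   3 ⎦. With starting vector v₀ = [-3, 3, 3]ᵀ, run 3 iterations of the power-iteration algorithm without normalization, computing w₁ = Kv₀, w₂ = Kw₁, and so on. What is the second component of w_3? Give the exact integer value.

w1 = Kv₀ = (-15, 6, 3)
w2 = Kw1 = (-12, 54, 24)
w3 = Kw2 = (-222, 132, -162)
The requested component of w3 is 132.

132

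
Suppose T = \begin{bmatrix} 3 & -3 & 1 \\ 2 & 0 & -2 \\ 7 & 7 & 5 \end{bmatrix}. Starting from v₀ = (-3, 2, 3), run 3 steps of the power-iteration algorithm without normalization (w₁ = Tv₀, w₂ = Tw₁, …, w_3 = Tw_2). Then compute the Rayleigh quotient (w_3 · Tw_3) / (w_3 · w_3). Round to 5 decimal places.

λ ≈ 2.97692

w1 = Tv₀ = (-12, -12, 8)
w2 = Tw1 = (8, -40, -128)
w3 = Tw2 = (16, 272, -864)
Tw3 = (-1632, 1760, -2304)
w3·Tw3 = 16·(-1632) + 272·1760 + (-864)·(-2304) = 2443264; w3·w3 = 16·16 + 272·272 + (-864)·(-864) = 820736
λ ≈ 2443264/820736 = 2.97692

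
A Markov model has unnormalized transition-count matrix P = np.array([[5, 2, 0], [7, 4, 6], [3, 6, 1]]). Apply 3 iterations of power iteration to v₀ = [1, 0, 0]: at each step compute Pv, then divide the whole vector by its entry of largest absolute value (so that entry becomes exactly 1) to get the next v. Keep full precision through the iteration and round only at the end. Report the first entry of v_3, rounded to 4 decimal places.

Pv0 = (5.00000, 7.00000, 3.00000); divide by 7.00000 → v1 = (0.71429, 1.00000, 0.42857)
Pv1 = (5.57143, 11.57143, 8.57143); divide by 11.57143 → v2 = (0.48148, 1.00000, 0.74074)
Pv2 = (4.40741, 11.81481, 8.18519); divide by 11.81481 → v3 = (0.37304, 1.00000, 0.69279)
Requested entry of v3: 357/957 = 0.3730

0.3730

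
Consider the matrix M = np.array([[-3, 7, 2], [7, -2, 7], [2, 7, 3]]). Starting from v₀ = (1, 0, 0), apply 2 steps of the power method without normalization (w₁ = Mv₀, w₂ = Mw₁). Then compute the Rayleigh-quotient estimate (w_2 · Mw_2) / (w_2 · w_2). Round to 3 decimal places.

w1 = Mv₀ = (-3, 7, 2)
w2 = Mw1 = (62, -21, 49)
Mw2 = (-235, 819, 124)
w2·Mw2 = 62·(-235) + (-21)·819 + 49·124 = -25693; w2·w2 = 62·62 + (-21)·(-21) + 49·49 = 6686
λ ≈ -25693/6686 = -3.843

λ ≈ -3.843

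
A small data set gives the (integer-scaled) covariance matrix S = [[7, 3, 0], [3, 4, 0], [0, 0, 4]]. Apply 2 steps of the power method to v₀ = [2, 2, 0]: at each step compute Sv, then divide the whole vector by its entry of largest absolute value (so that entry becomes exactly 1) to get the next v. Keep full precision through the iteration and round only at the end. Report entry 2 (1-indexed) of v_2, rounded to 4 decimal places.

Sv0 = (20.00000, 14.00000, 0.00000); divide by 20.00000 → v1 = (1.00000, 0.70000, 0.00000)
Sv1 = (9.10000, 5.80000, 0.00000); divide by 9.10000 → v2 = (1.00000, 0.63736, 0.00000)
Requested entry of v2: 116/182 = 0.6374

0.6374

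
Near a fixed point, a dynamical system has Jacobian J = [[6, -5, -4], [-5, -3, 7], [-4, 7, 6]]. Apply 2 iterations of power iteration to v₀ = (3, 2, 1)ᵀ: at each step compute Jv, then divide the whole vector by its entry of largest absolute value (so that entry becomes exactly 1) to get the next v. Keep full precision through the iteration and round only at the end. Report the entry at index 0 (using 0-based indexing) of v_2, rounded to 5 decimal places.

0.79487

Jv0 = (4.000000, -14.000000, 8.000000); divide by -14.000000 → v1 = (-0.285714, 1.000000, -0.571429)
Jv1 = (-4.428571, -5.571429, 4.714286); divide by -5.571429 → v2 = (0.794872, 1.000000, -0.846154)
Requested entry of v2: 62/78 = 0.79487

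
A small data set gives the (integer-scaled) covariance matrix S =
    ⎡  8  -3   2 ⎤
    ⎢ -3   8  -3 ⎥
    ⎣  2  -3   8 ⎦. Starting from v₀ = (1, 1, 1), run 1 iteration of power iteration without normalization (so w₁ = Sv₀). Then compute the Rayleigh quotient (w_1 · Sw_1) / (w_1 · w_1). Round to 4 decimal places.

w1 = Sv₀ = (8·1 + (-3)·1 + 2·1; (-3)·1 + 8·1 + (-3)·1; 2·1 + (-3)·1 + 8·1) = (7, 2, 7)
Sw1 = (64, -26, 64)
w1·Sw1 = 7·64 + 2·(-26) + 7·64 = 844; w1·w1 = 7·7 + 2·2 + 7·7 = 102
λ ≈ 844/102 = 8.2745

8.2745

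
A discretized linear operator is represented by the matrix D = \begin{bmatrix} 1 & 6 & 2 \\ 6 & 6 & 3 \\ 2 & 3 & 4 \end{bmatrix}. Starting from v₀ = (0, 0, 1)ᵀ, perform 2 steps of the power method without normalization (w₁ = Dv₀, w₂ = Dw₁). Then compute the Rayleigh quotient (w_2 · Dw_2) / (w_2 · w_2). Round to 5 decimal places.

w1 = Dv₀ = (1·0 + 6·0 + 2·1; 6·0 + 6·0 + 3·1; 2·0 + 3·0 + 4·1) = (2, 3, 4)
w2 = Dw1 = (1·2 + 6·3 + 2·4; 6·2 + 6·3 + 3·4; 2·2 + 3·3 + 4·4) = (28, 42, 29)
Dw2 = (338, 507, 298)
w2·Dw2 = 28·338 + 42·507 + 29·298 = 39400; w2·w2 = 28·28 + 42·42 + 29·29 = 3389
λ ≈ 39400/3389 = 11.62585

λ ≈ 11.62585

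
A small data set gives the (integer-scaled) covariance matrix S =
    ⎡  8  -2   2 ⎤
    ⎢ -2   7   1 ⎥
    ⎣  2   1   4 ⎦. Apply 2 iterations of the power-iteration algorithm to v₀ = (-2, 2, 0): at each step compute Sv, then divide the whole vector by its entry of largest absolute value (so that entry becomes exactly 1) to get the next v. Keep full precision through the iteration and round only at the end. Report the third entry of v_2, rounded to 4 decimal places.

Sv0 = (-20.00000, 18.00000, -2.00000); divide by -20.00000 → v1 = (1.00000, -0.90000, 0.10000)
Sv1 = (10.00000, -8.20000, 1.50000); divide by 10.00000 → v2 = (1.00000, -0.82000, 0.15000)
Requested entry of v2: -30/-200 = 0.1500

0.1500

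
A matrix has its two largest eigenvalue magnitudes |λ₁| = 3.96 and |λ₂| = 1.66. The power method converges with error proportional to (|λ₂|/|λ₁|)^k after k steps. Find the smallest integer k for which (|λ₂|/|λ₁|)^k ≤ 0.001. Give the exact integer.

|λ₂/λ₁| = 1.66/3.96 = 0.41919
Need k ≥ ln(0.001) / ln(0.41919) = -6.9078 / -0.8694 ≈ 7.945
Smallest integer k satisfying the bound: 8

8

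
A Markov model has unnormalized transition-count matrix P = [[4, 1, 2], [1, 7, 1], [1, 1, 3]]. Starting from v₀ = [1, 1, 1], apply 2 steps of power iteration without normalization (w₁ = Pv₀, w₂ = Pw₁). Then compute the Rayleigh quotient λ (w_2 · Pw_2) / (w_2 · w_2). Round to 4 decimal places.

w1 = Pv₀ = (7, 9, 5)
w2 = Pw1 = (47, 75, 31)
Pw2 = (325, 603, 215)
w2·Pw2 = 47·325 + 75·603 + 31·215 = 67165; w2·w2 = 47·47 + 75·75 + 31·31 = 8795
λ ≈ 67165/8795 = 7.6367

λ ≈ 7.6367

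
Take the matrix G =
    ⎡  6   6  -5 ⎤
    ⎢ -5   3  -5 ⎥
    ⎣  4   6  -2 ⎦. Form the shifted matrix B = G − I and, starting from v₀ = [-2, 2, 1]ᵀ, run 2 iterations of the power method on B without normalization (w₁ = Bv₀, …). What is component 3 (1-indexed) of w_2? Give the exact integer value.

39

B = G − I has rows (5, 6, -5); (-5, 2, -5); (4, 6, -3)
w1 = Bv₀ = (5·(-2) + 6·2 + (-5)·1; (-5)·(-2) + 2·2 + (-5)·1; 4·(-2) + 6·2 + (-3)·1) = (-3, 9, 1)
w2 = Bw1 = (5·(-3) + 6·9 + (-5)·1; (-5)·(-3) + 2·9 + (-5)·1; 4·(-3) + 6·9 + (-3)·1) = (34, 28, 39)
Requested component of w2: 39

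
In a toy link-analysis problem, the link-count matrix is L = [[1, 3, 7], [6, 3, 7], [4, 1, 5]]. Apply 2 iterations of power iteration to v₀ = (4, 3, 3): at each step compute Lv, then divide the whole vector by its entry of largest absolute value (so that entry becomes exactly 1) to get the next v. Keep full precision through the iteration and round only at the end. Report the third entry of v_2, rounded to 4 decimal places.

0.5960

Lv0 = (34.00000, 54.00000, 34.00000); divide by 54.00000 → v1 = (0.62963, 1.00000, 0.62963)
Lv1 = (8.03704, 11.18519, 6.66667); divide by 11.18519 → v2 = (0.71854, 1.00000, 0.59603)
Requested entry of v2: 360/604 = 0.5960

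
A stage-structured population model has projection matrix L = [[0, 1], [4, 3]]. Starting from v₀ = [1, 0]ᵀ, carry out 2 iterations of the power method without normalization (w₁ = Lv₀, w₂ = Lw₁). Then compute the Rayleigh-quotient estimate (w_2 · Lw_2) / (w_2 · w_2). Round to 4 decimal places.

4.2000

w1 = Lv₀ = (0, 4)
w2 = Lw1 = (4, 12)
Lw2 = (12, 52)
w2·Lw2 = 4·12 + 12·52 = 672; w2·w2 = 4·4 + 12·12 = 160
λ ≈ 672/160 = 4.2000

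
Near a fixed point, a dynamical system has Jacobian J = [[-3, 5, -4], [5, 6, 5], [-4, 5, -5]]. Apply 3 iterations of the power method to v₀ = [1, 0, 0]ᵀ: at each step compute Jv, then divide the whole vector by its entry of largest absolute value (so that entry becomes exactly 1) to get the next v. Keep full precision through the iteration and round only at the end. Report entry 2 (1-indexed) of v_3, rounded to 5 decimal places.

-0.99020

Jv0 = (-3.000000, 5.000000, -4.000000); divide by 5.000000 → v1 = (-0.600000, 1.000000, -0.800000)
Jv1 = (10.000000, -1.000000, 11.400000); divide by 11.400000 → v2 = (0.877193, -0.087719, 1.000000)
Jv2 = (-7.070175, 8.859649, -8.947368); divide by -8.947368 → v3 = (0.790196, -0.990196, 1.000000)
Requested entry of v3: 505/-510 = -0.99020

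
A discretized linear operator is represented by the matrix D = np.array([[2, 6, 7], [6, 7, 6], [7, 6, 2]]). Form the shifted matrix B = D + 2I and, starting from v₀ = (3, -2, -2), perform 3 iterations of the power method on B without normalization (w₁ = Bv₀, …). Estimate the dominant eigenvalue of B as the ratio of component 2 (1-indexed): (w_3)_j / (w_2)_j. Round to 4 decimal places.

B = D + 2I has rows (4, 6, 7); (6, 9, 6); (7, 6, 4)
w1 = Bv₀ = (-14, -12, 1)
w2 = Bw1 = (-121, -186, -166)
w3 = Bw2 = (-2762, -3396, -2627)
Ratio: -3396/-186 = 18.2581

18.2581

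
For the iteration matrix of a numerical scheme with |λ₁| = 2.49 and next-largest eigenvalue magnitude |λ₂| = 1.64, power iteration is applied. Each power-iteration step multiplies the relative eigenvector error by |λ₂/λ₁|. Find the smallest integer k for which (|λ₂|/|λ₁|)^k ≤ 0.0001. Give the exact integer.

|λ₂/λ₁| = 1.64/2.49 = 0.65863
Need k ≥ ln(0.0001) / ln(0.65863) = -9.2103 / -0.4176 ≈ 22.056
Smallest integer k satisfying the bound: 23

23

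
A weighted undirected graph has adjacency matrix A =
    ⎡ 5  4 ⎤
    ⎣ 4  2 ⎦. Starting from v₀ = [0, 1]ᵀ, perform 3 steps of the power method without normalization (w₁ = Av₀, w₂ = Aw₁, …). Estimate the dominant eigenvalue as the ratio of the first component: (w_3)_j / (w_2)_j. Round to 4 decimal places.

w1 = Av₀ = (4, 2)
w2 = Aw1 = (28, 20)
w3 = Aw2 = (220, 152)
Ratio at component: 220 / 28 = 7.8571

λ ≈ 7.8571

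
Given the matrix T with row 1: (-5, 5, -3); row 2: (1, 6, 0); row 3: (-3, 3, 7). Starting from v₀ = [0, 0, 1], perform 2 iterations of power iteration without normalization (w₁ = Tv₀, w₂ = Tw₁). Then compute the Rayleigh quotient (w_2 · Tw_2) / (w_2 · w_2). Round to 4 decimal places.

w1 = Tv₀ = ((-5)·0 + 5·0 + (-3)·1; 1·0 + 6·0 + 0·1; (-3)·0 + 3·0 + 7·1) = (-3, 0, 7)
w2 = Tw1 = ((-5)·(-3) + 5·0 + (-3)·7; 1·(-3) + 6·0 + 0·7; (-3)·(-3) + 3·0 + 7·7) = (-6, -3, 58)
Tw2 = (-159, -24, 415)
w2·Tw2 = (-6)·(-159) + (-3)·(-24) + 58·415 = 25096; w2·w2 = (-6)·(-6) + (-3)·(-3) + 58·58 = 3409
λ ≈ 25096/3409 = 7.3617

7.3617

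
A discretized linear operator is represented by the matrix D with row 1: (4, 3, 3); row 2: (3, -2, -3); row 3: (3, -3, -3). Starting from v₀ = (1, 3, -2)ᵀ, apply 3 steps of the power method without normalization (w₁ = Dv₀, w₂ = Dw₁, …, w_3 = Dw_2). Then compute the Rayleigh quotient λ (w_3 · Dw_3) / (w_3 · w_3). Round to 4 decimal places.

5.3817

w1 = Dv₀ = (4·1 + 3·3 + 3·(-2); 3·1 + (-2)·3 + (-3)·(-2); 3·1 + (-3)·3 + (-3)·(-2)) = (7, 3, 0)
w2 = Dw1 = (4·7 + 3·3 + 3·0; 3·7 + (-2)·3 + (-3)·0; 3·7 + (-3)·3 + (-3)·0) = (37, 15, 12)
w3 = Dw2 = (229, 45, 30)
Dw3 = (1141, 507, 462)
w3·Dw3 = 229·1141 + 45·507 + 30·462 = 297964; w3·w3 = 229·229 + 45·45 + 30·30 = 55366
λ ≈ 297964/55366 = 5.3817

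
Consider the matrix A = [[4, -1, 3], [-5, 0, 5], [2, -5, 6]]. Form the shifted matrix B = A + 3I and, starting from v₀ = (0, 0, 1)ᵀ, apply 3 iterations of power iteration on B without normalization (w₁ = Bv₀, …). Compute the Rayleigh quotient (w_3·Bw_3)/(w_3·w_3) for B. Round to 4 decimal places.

B = A + 3I has rows (7, -1, 3); (-5, 3, 5); (2, -5, 9)
w1 = Bv₀ = (7·0 + (-1)·0 + 3·1; (-5)·0 + 3·0 + 5·1; 2·0 + (-5)·0 + 9·1) = (3, 5, 9)
w2 = Bw1 = (7·3 + (-1)·5 + 3·9; (-5)·3 + 3·5 + 5·9; 2·3 + (-5)·5 + 9·9) = (43, 45, 62)
w3 = Bw2 = (442, 230, 419)
Bw3 = (4121, 575, 3505)
w3·Bw3 = 3422327; w3·w3 = 423825; μ ≈ 3422327/423825 = 8.0749

μ ≈ 8.0749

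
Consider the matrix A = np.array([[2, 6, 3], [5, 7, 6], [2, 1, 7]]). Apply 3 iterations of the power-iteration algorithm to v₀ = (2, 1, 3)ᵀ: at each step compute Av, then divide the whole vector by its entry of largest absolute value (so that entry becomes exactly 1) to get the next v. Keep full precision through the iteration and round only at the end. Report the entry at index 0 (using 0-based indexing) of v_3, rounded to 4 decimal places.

Av0 = (19.00000, 35.00000, 26.00000); divide by 35.00000 → v1 = (0.54286, 1.00000, 0.74286)
Av1 = (9.31429, 14.17143, 7.28571); divide by 14.17143 → v2 = (0.65726, 1.00000, 0.51411)
Av2 = (8.85685, 13.37097, 5.91331); divide by 13.37097 → v3 = (0.66239, 1.00000, 0.44225)
Requested entry of v3: 4393/6632 = 0.6624

0.6624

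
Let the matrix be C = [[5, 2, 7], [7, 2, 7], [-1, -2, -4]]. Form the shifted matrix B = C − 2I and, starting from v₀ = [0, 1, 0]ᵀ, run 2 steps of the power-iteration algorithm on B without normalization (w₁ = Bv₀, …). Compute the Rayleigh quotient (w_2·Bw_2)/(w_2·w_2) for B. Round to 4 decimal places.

μ ≈ -5.4146

B = C − 2I has rows (3, 2, 7); (7, 0, 7); (-1, -2, -6)
w1 = Bv₀ = (3·0 + 2·1 + 7·0; 7·0 + 0·1 + 7·0; (-1)·0 + (-2)·1 + (-6)·0) = (2, 0, -2)
w2 = Bw1 = (3·2 + 2·0 + 7·(-2); 7·2 + 0·0 + 7·(-2); (-1)·2 + (-2)·0 + (-6)·(-2)) = (-8, 0, 10)
Bw2 = (46, 14, -52)
w2·Bw2 = -888; w2·w2 = 164; μ ≈ -888/164 = -5.4146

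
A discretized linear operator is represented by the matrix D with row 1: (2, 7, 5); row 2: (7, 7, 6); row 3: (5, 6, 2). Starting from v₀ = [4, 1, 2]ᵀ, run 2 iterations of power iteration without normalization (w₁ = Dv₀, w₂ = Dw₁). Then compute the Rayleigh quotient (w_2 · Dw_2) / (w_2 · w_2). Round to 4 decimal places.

w1 = Dv₀ = (2·4 + 7·1 + 5·2; 7·4 + 7·1 + 6·2; 5·4 + 6·1 + 2·2) = (25, 47, 30)
w2 = Dw1 = (2·25 + 7·47 + 5·30; 7·25 + 7·47 + 6·30; 5·25 + 6·47 + 2·30) = (529, 684, 467)
Dw2 = (8181, 11293, 7683)
w2·Dw2 = 529·8181 + 684·11293 + 467·7683 = 15640122; w2·w2 = 529·529 + 684·684 + 467·467 = 965786
λ ≈ 15640122/965786 = 16.1942

λ ≈ 16.1942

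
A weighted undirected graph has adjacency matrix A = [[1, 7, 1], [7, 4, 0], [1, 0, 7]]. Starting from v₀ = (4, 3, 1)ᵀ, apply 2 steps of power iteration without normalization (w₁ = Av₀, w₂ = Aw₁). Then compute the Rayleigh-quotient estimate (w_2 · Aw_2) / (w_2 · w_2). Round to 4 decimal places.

λ ≈ 9.7592

w1 = Av₀ = (26, 40, 11)
w2 = Aw1 = (317, 342, 103)
Aw2 = (2814, 3587, 1038)
w2·Aw2 = 317·2814 + 342·3587 + 103·1038 = 2225706; w2·w2 = 317·317 + 342·342 + 103·103 = 228062
λ ≈ 2225706/228062 = 9.7592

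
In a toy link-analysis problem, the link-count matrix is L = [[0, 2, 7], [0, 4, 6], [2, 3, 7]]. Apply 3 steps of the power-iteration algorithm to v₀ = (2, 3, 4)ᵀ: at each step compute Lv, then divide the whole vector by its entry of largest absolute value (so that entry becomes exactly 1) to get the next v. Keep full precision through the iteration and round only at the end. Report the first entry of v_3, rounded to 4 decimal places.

0.7840

Lv0 = (34.00000, 36.00000, 41.00000); divide by 41.00000 → v1 = (0.82927, 0.87805, 1.00000)
Lv1 = (8.75610, 9.51220, 11.29268); divide by 11.29268 → v2 = (0.77538, 0.84233, 1.00000)
Lv2 = (8.68467, 9.36933, 11.07775); divide by 11.07775 → v3 = (0.78397, 0.84578, 1.00000)
Requested entry of v3: 4021/5129 = 0.7840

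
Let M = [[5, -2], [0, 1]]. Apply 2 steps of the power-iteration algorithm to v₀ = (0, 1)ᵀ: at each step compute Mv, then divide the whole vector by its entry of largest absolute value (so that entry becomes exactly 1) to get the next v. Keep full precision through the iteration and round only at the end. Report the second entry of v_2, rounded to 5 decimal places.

Mv0 = (-2.000000, 1.000000); divide by -2.000000 → v1 = (1.000000, -0.500000)
Mv1 = (6.000000, -0.500000); divide by 6.000000 → v2 = (1.000000, -0.083333)
Requested entry of v2: 1/-12 = -0.08333

-0.08333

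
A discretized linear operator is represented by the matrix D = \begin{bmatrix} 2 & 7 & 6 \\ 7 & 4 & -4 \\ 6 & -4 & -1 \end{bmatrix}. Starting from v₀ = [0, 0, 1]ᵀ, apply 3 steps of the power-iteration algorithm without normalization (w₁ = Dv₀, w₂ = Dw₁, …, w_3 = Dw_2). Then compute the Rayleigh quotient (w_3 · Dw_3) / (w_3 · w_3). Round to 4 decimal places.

w1 = Dv₀ = (2·0 + 7·0 + 6·1; 7·0 + 4·0 + (-4)·1; 6·0 + (-4)·0 + (-1)·1) = (6, -4, -1)
w2 = Dw1 = (2·6 + 7·(-4) + 6·(-1); 7·6 + 4·(-4) + (-4)·(-1); 6·6 + (-4)·(-4) + (-1)·(-1)) = (-22, 30, 53)
w3 = Dw2 = (484, -246, -305)
Dw3 = (-2584, 3624, 4193)
w3·Dw3 = 484·(-2584) + (-246)·3624 + (-305)·4193 = -3421025; w3·w3 = 484·484 + (-246)·(-246) + (-305)·(-305) = 387797
λ ≈ -3421025/387797 = -8.8217

λ ≈ -8.8217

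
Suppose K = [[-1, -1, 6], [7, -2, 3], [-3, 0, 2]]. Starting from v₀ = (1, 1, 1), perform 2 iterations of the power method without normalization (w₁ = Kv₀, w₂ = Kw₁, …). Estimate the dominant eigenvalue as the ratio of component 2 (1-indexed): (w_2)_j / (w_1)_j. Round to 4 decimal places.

λ ≈ 1.1250

w1 = Kv₀ = (4, 8, -1)
w2 = Kw1 = (-18, 9, -14)
Ratio at component: 9 / 8 = 1.1250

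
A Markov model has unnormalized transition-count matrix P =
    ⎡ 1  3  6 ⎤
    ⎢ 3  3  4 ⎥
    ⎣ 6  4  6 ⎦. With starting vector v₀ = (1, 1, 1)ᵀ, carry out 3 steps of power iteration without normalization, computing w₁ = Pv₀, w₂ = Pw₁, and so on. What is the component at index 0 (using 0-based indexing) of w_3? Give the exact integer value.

w1 = Pv₀ = (10, 10, 16)
w2 = Pw1 = (136, 124, 196)
w3 = Pw2 = (1684, 1564, 2488)
The requested component of w3 is 1684.

1684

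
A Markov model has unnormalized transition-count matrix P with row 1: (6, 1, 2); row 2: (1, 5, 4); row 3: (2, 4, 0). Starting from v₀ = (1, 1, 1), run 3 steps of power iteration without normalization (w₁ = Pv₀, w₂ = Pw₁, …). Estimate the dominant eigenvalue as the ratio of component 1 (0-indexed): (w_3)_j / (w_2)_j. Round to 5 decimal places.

λ ≈ 8.71084

w1 = Pv₀ = (6·1 + 1·1 + 2·1; 1·1 + 5·1 + 4·1; 2·1 + 4·1 + 0·1) = (9, 10, 6)
w2 = Pw1 = (6·9 + 1·10 + 2·6; 1·9 + 5·10 + 4·6; 2·9 + 4·10 + 0·6) = (76, 83, 58)
w3 = Pw2 = (655, 723, 484)
Ratio at component: 723 / 83 = 8.71084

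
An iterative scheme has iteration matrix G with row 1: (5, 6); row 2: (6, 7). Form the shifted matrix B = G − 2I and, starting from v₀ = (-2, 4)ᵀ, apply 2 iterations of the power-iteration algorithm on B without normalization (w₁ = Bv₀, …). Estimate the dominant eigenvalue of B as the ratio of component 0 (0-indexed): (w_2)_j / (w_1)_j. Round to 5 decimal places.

μ ≈ 5.66667

B = G − 2I has rows (3, 6); (6, 5)
w1 = Bv₀ = (3·(-2) + 6·4; 6·(-2) + 5·4) = (18, 8)
w2 = Bw1 = (3·18 + 6·8; 6·18 + 5·8) = (102, 148)
Ratio: 102/18 = 5.66667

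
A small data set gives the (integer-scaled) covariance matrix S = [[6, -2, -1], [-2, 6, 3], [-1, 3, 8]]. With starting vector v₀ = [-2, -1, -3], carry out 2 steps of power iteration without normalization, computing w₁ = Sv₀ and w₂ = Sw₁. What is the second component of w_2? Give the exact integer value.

-127

w1 = Sv₀ = (6·(-2) + (-2)·(-1) + (-1)·(-3); (-2)·(-2) + 6·(-1) + 3·(-3); (-1)·(-2) + 3·(-1) + 8·(-3)) = (-7, -11, -25)
w2 = Sw1 = (6·(-7) + (-2)·(-11) + (-1)·(-25); (-2)·(-7) + 6·(-11) + 3·(-25); (-1)·(-7) + 3·(-11) + 8·(-25)) = (5, -127, -226)
The requested component of w2 is -127.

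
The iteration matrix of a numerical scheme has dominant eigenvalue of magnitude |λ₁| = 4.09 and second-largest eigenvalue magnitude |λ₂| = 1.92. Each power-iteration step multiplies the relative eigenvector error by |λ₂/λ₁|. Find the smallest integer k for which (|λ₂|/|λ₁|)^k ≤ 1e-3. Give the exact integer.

|λ₂/λ₁| = 1.92/4.09 = 0.46944
Need k ≥ ln(1e-3) / ln(0.46944) = -6.9078 / -0.7562 ≈ 9.135
Smallest integer k satisfying the bound: 10

10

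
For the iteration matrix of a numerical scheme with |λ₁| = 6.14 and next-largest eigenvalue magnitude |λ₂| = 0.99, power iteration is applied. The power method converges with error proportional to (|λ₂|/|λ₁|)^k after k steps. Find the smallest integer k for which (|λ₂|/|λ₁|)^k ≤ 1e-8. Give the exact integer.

11

|λ₂/λ₁| = 0.99/6.14 = 0.16124
Need k ≥ ln(1e-8) / ln(0.16124) = -18.4207 / -1.8249 ≈ 10.094
Smallest integer k satisfying the bound: 11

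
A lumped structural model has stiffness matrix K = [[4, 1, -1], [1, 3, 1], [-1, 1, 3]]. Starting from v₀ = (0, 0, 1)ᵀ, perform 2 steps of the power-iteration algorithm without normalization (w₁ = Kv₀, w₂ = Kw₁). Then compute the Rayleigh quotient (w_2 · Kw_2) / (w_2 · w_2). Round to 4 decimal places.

λ ≈ 4.1978

w1 = Kv₀ = (-1, 1, 3)
w2 = Kw1 = (-6, 5, 11)
Kw2 = (-30, 20, 44)
w2·Kw2 = (-6)·(-30) + 5·20 + 11·44 = 764; w2·w2 = (-6)·(-6) + 5·5 + 11·11 = 182
λ ≈ 764/182 = 4.1978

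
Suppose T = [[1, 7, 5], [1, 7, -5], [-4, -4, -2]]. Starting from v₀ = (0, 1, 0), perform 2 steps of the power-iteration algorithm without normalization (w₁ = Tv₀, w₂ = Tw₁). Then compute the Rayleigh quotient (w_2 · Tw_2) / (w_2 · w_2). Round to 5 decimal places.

9.61092

w1 = Tv₀ = (1·0 + 7·1 + 5·0; 1·0 + 7·1 + (-5)·0; (-4)·0 + (-4)·1 + (-2)·0) = (7, 7, -4)
w2 = Tw1 = (1·7 + 7·7 + 5·(-4); 1·7 + 7·7 + (-5)·(-4); (-4)·7 + (-4)·7 + (-2)·(-4)) = (36, 76, -48)
Tw2 = (328, 808, -352)
w2·Tw2 = 36·328 + 76·808 + (-48)·(-352) = 90112; w2·w2 = 36·36 + 76·76 + (-48)·(-48) = 9376
λ ≈ 90112/9376 = 9.61092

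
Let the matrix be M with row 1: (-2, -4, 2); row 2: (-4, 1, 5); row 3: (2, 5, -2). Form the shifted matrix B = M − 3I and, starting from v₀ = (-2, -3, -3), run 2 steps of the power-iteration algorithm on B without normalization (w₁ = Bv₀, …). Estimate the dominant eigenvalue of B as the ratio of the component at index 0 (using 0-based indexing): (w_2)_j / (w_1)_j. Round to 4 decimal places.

B = M − 3I has rows (-5, -4, 2); (-4, -2, 5); (2, 5, -5)
w1 = Bv₀ = (16, -1, -4)
w2 = Bw1 = (-84, -82, 47)
Ratio: -84/16 = -5.2500

-5.2500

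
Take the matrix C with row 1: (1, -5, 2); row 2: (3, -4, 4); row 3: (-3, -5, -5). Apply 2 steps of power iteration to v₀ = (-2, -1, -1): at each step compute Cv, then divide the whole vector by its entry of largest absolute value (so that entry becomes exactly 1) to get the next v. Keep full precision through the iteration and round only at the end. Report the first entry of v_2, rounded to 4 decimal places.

Cv0 = (1.00000, -6.00000, 16.00000); divide by 16.00000 → v1 = (0.06250, -0.37500, 1.00000)
Cv1 = (3.93750, 5.68750, -3.31250); divide by 5.68750 → v2 = (0.69231, 1.00000, -0.58242)
Requested entry of v2: 63/91 = 0.6923

0.6923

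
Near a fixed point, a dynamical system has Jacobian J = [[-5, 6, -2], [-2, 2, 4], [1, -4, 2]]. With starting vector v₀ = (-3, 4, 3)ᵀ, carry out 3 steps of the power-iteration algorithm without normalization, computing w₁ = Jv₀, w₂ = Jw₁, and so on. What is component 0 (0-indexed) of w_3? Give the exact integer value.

w1 = Jv₀ = (33, 26, -13)
w2 = Jw1 = (17, -66, -97)
w3 = Jw2 = (-287, -554, 87)
The requested component of w3 is -287.

-287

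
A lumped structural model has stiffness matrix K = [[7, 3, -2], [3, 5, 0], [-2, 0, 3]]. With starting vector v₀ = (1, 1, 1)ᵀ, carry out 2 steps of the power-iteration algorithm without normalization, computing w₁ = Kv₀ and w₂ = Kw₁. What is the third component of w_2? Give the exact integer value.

-13

w1 = Kv₀ = (7·1 + 3·1 + (-2)·1; 3·1 + 5·1 + 0·1; (-2)·1 + 0·1 + 3·1) = (8, 8, 1)
w2 = Kw1 = (7·8 + 3·8 + (-2)·1; 3·8 + 5·8 + 0·1; (-2)·8 + 0·8 + 3·1) = (78, 64, -13)
The requested component of w2 is -13.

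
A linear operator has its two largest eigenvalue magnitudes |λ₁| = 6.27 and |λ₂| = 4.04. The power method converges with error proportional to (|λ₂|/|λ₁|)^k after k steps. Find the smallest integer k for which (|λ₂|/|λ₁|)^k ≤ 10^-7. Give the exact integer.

|λ₂/λ₁| = 4.04/6.27 = 0.64434
Need k ≥ ln(10^-7) / ln(0.64434) = -16.1181 / -0.4395 ≈ 36.671
Smallest integer k satisfying the bound: 37

37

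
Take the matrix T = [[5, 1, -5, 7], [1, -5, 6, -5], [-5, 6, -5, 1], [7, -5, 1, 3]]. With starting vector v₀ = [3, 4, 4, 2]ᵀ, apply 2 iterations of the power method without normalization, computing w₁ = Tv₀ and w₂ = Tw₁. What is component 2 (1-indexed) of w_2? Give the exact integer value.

-81

w1 = Tv₀ = (5·3 + 1·4 + (-5)·4 + 7·2; 1·3 + (-5)·4 + 6·4 + (-5)·2; (-5)·3 + 6·4 + (-5)·4 + 1·2; 7·3 + (-5)·4 + 1·4 + 3·2) = (13, -3, -9, 11)
w2 = Tw1 = (5·13 + 1·(-3) + (-5)·(-9) + 7·11; 1·13 + (-5)·(-3) + 6·(-9) + (-5)·11; (-5)·13 + 6·(-3) + (-5)·(-9) + 1·11; 7·13 + (-5)·(-3) + 1·(-9) + 3·11) = (184, -81, -27, 130)
The requested component of w2 is -81.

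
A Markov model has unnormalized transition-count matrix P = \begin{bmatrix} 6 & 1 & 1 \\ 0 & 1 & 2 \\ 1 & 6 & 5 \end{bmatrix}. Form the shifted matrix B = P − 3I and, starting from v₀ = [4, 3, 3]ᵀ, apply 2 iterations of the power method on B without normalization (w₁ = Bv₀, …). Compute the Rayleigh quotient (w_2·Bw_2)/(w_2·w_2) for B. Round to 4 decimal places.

4.8730

B = P − 3I has rows (3, 1, 1); (0, -2, 2); (1, 6, 2)
w1 = Bv₀ = (18, 0, 28)
w2 = Bw1 = (82, 56, 74)
Bw2 = (376, 36, 566)
w2·Bw2 = 74732; w2·w2 = 15336; μ ≈ 74732/15336 = 4.8730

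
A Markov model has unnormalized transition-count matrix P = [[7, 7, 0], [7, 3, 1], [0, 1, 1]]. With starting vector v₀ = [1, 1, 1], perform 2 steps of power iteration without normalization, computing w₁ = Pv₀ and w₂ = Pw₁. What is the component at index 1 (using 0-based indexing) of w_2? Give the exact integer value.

w1 = Pv₀ = (14, 11, 2)
w2 = Pw1 = (175, 133, 13)
The requested component of w2 is 133.

133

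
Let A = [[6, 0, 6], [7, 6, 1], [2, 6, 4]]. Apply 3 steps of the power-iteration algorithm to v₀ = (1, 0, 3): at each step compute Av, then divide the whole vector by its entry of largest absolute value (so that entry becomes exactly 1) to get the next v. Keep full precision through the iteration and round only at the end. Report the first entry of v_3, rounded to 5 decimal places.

0.73225

Av0 = (24.000000, 10.000000, 14.000000); divide by 24.000000 → v1 = (1.000000, 0.416667, 0.583333)
Av1 = (9.500000, 10.083333, 6.833333); divide by 10.083333 → v2 = (0.942149, 1.000000, 0.677686)
Av2 = (9.719008, 13.272727, 10.595041); divide by 13.272727 → v3 = (0.732254, 1.000000, 0.798257)
Requested entry of v3: 2352/3212 = 0.73225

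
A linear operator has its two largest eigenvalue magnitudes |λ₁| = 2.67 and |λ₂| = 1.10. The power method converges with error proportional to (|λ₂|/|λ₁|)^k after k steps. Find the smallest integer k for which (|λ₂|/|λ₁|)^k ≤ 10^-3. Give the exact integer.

|λ₂/λ₁| = 1.10/2.67 = 0.41199
Need k ≥ ln(10^-3) / ln(0.41199) = -6.9078 / -0.8868 ≈ 7.790
Smallest integer k satisfying the bound: 8

8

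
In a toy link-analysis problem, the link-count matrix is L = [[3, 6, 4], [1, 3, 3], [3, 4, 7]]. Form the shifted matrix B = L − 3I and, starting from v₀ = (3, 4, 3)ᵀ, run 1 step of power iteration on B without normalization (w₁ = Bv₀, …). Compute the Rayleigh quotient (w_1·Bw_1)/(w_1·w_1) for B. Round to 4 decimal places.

B = L − 3I has rows (0, 6, 4); (1, 0, 3); (3, 4, 4)
w1 = Bv₀ = (36, 12, 37)
Bw1 = (220, 147, 304)
w1·Bw1 = 20932; w1·w1 = 2809; μ ≈ 20932/2809 = 7.4518

7.4518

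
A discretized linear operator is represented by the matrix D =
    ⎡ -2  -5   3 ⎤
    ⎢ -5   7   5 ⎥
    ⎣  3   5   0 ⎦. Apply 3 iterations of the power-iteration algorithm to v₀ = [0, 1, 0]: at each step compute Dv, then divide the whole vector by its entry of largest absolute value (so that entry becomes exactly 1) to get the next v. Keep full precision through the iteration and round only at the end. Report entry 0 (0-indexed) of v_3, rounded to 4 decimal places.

-0.4923

Dv0 = (-5.00000, 7.00000, 5.00000); divide by 7.00000 → v1 = (-0.71429, 1.00000, 0.71429)
Dv1 = (-1.42857, 14.14286, 2.85714); divide by 14.14286 → v2 = (-0.10101, 1.00000, 0.20202)
Dv2 = (-4.19192, 8.51515, 4.69697); divide by 8.51515 → v3 = (-0.49229, 1.00000, 0.55160)
Requested entry of v3: -415/843 = -0.4923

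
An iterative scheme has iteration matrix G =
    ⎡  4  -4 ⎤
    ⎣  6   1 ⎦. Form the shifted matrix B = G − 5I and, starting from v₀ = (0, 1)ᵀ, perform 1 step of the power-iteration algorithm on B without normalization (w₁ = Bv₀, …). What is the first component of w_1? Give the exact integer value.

-4

B = G − 5I has rows (-1, -4); (6, -4)
w1 = Bv₀ = ((-1)·0 + (-4)·1; 6·0 + (-4)·1) = (-4, -4)
Requested component of w1: -4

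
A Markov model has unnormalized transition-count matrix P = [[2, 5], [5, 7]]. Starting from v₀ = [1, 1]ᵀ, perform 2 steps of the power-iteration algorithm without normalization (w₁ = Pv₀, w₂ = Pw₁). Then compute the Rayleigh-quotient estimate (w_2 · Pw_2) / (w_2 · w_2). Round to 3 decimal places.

w1 = Pv₀ = (2·1 + 5·1; 5·1 + 7·1) = (7, 12)
w2 = Pw1 = (2·7 + 5·12; 5·7 + 7·12) = (74, 119)
Pw2 = (743, 1203)
w2·Pw2 = 74·743 + 119·1203 = 198139; w2·w2 = 74·74 + 119·119 = 19637
λ ≈ 198139/19637 = 10.090

λ ≈ 10.090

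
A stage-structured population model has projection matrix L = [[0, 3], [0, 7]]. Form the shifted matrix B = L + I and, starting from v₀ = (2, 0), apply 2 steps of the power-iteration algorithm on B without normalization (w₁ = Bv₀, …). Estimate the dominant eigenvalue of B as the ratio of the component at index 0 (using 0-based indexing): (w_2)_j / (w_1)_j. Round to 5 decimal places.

B = L + I has rows (1, 3); (0, 8)
w1 = Bv₀ = (2, 0)
w2 = Bw1 = (2, 0)
Ratio: 2/2 = 1.00000

μ ≈ 1.00000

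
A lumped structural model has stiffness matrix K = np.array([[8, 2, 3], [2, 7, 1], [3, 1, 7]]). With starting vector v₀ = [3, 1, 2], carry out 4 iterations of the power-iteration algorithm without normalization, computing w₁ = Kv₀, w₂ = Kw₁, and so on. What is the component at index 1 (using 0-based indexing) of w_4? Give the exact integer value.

w1 = Kv₀ = (8·3 + 2·1 + 3·2; 2·3 + 7·1 + 1·2; 3·3 + 1·1 + 7·2) = (32, 15, 24)
w2 = Kw1 = (8·32 + 2·15 + 3·24; 2·32 + 7·15 + 1·24; 3·32 + 1·15 + 7·24) = (358, 193, 279)
w3 = Kw2 = (4087, 2346, 3220)
w4 = Kw3 = (47048, 27816, 37147)
The requested component of w4 is 27816.

27816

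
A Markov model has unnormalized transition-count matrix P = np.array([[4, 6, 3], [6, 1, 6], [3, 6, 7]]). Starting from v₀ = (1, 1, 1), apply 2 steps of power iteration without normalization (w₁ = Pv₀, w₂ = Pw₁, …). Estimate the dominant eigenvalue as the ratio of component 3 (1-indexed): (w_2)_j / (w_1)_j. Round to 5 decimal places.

w1 = Pv₀ = (4·1 + 6·1 + 3·1; 6·1 + 1·1 + 6·1; 3·1 + 6·1 + 7·1) = (13, 13, 16)
w2 = Pw1 = (4·13 + 6·13 + 3·16; 6·13 + 1·13 + 6·16; 3·13 + 6·13 + 7·16) = (178, 187, 229)
Ratio at component: 229 / 16 = 14.31250

λ ≈ 14.31250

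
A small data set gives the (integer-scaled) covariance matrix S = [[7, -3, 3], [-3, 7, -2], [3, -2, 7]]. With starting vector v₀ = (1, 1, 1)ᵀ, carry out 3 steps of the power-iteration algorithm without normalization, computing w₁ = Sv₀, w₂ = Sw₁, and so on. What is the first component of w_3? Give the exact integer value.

757

w1 = Sv₀ = (7, 2, 8)
w2 = Sw1 = (67, -23, 73)
w3 = Sw2 = (757, -508, 758)
The requested component of w3 is 757.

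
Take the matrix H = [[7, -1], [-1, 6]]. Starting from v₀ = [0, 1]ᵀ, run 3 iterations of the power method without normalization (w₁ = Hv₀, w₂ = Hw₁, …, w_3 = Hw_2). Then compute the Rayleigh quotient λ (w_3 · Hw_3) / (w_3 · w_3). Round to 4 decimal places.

w1 = Hv₀ = (-1, 6)
w2 = Hw1 = (-13, 37)
w3 = Hw2 = (-128, 235)
Hw3 = (-1131, 1538)
w3·Hw3 = (-128)·(-1131) + 235·1538 = 506198; w3·w3 = (-128)·(-128) + 235·235 = 71609
λ ≈ 506198/71609 = 7.0689

λ ≈ 7.0689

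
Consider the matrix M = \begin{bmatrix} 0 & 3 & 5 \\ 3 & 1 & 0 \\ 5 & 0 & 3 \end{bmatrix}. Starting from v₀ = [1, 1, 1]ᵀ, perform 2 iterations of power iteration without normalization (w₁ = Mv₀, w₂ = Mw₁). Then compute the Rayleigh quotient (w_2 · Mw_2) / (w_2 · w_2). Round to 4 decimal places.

λ ≈ 7.2637

w1 = Mv₀ = (0·1 + 3·1 + 5·1; 3·1 + 1·1 + 0·1; 5·1 + 0·1 + 3·1) = (8, 4, 8)
w2 = Mw1 = (0·8 + 3·4 + 5·8; 3·8 + 1·4 + 0·8; 5·8 + 0·4 + 3·8) = (52, 28, 64)
Mw2 = (404, 184, 452)
w2·Mw2 = 52·404 + 28·184 + 64·452 = 55088; w2·w2 = 52·52 + 28·28 + 64·64 = 7584
λ ≈ 55088/7584 = 7.2637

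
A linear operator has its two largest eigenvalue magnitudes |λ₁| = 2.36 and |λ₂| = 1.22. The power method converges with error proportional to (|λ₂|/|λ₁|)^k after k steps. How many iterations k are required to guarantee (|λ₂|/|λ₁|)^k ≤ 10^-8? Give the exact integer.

|λ₂/λ₁| = 1.22/2.36 = 0.51695
Need k ≥ ln(10^-8) / ln(0.51695) = -18.4207 / -0.6598 ≈ 27.918
Smallest integer k satisfying the bound: 28

28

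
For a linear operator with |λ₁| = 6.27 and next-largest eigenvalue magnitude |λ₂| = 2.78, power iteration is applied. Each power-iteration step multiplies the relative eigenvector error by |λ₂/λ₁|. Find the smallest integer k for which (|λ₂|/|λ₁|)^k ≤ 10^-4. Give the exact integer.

12

|λ₂/λ₁| = 2.78/6.27 = 0.44338
Need k ≥ ln(10^-4) / ln(0.44338) = -9.2103 / -0.8133 ≈ 11.324
Smallest integer k satisfying the bound: 12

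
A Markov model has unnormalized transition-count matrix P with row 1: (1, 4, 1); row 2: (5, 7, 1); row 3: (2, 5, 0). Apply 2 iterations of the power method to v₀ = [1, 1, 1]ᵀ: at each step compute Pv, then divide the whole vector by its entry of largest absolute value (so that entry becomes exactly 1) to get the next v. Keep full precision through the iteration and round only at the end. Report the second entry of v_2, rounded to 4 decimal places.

1.0000

Pv0 = (6.00000, 13.00000, 7.00000); divide by 13.00000 → v1 = (0.46154, 1.00000, 0.53846)
Pv1 = (5.00000, 9.84615, 5.92308); divide by 9.84615 → v2 = (0.50781, 1.00000, 0.60156)
Requested entry of v2: 128/128 = 1.0000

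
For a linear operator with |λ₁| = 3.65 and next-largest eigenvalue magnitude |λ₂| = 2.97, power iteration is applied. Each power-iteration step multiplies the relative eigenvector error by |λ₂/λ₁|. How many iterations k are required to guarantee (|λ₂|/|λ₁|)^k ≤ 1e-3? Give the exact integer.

34

|λ₂/λ₁| = 2.97/3.65 = 0.81370
Need k ≥ ln(1e-3) / ln(0.81370) = -6.9078 / -0.2062 ≈ 33.506
Smallest integer k satisfying the bound: 34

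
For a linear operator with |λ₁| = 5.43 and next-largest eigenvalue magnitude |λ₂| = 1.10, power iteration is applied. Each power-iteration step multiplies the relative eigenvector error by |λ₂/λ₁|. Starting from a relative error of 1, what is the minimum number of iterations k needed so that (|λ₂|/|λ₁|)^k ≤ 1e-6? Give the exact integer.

9

|λ₂/λ₁| = 1.10/5.43 = 0.20258
Need k ≥ ln(1e-6) / ln(0.20258) = -13.8155 / -1.5966 ≈ 8.653
Smallest integer k satisfying the bound: 9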